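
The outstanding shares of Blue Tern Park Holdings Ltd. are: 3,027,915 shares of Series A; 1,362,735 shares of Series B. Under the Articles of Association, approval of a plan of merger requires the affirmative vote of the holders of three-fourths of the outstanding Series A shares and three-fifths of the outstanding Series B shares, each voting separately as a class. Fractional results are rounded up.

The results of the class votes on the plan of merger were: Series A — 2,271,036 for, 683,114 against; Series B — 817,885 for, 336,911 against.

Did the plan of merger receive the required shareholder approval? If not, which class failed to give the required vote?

Series A: 3/4 of 3027915 = 2270936.25, rounded up to 2270937; 2,270,937 required, 2,271,036 in favor — approved.
Series B: 3/5 of 1362735 = 817641; 817,641 required, 817,885 in favor — approved.

Approved — every class gave the required vote.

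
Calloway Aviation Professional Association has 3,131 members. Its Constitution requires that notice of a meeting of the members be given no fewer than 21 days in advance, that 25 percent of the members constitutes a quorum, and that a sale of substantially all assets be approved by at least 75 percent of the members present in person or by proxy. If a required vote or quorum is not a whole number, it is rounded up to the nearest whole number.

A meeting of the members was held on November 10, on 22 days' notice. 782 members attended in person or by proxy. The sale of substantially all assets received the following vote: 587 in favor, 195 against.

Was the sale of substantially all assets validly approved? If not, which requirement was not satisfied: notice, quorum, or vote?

Invalid — quorum requirement not satisfied.

Notice: 22 days given; 21 required. Satisfied.
Quorum: 25% of 3,131 = 782.75, rounded up to 783; 782 present. Not satisfied.
Vote: requires three-fourths of those present (782); 3/4 of 782 = 586.50, rounded up to 587, so 587 needed; 587 in favor. Satisfied.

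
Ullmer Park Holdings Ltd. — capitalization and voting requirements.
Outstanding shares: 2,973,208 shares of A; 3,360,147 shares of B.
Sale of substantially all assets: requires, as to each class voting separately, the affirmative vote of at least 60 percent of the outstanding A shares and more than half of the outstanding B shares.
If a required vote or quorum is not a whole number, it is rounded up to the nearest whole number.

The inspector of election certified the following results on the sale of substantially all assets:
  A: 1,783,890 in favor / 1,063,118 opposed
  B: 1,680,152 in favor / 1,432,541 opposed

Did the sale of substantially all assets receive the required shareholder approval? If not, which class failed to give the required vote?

A: 3/5 of 2973208 = 1783924.80, rounded up to 1783925; 1,783,925 required, 1,783,890 in favor — not approved.
B: a majority of 3360147 is 1680074; 1,680,074 required, 1,680,152 in favor — approved.

Not approved — the A shares did not give the required vote.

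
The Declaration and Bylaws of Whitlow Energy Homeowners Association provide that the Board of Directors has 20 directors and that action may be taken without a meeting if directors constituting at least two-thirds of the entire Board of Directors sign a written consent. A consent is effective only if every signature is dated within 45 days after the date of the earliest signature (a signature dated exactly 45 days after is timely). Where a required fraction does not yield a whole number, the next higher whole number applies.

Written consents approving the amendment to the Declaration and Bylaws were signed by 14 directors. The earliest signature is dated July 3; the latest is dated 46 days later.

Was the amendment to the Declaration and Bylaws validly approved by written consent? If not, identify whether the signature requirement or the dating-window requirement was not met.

Signatures required: at least two-thirds of 20 — 2/3 of 20 = 13.33, rounded up to 14, so 14 needed; 14 signed. Sufficient.
Dating window: the latest signature is 46 days after the earliest; the limit is 45 days. Outside the window.

Not effective — dating-window requirement not satisfied.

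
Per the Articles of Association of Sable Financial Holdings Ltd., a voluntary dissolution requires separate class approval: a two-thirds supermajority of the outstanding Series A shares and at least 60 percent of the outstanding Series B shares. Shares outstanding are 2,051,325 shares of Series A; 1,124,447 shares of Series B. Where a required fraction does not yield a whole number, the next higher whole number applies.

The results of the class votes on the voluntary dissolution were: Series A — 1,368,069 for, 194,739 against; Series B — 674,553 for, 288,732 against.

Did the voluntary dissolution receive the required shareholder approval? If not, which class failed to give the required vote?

Series A: 2/3 of 2051325 = 1367550; 1,367,550 required, 1,368,069 in favor — approved.
Series B: 3/5 of 1124447 = 674668.20, rounded up to 674669; 674,669 required, 674,553 in favor — not approved.

Not approved — the Series B shares did not give the required vote.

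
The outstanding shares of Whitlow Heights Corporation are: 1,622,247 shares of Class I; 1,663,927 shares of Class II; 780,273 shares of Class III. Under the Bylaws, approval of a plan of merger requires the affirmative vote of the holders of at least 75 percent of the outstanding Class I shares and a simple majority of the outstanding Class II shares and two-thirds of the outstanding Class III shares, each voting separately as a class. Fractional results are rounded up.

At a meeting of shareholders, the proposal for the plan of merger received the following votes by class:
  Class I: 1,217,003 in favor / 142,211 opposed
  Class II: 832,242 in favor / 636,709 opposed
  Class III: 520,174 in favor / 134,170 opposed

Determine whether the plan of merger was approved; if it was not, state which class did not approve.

Class I: 3/4 of 1622247 = 1216685.25, rounded up to 1216686; 1,216,686 required, 1,217,003 in favor — approved.
Class II: a majority of 1663927 is 831964; 831,964 required, 832,242 in favor — approved.
Class III: 2/3 of 780273 = 520182; 520,182 required, 520,174 in favor — not approved.

Not approved — the Class III shares did not give the required vote.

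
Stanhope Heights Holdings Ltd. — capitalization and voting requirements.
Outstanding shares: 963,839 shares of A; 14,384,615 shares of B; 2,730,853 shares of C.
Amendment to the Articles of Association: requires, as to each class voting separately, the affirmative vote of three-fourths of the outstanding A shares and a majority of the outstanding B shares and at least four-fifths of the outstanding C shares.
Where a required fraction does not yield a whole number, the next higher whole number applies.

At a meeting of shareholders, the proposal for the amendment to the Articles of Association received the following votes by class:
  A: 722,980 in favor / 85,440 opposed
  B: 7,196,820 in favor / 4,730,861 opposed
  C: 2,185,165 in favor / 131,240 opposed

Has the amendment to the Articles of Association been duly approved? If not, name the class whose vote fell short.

A: 3/4 of 963839 = 722879.25, rounded up to 722880; 722,880 required, 722,980 in favor — approved.
B: a majority of 14384615 is 7192308; 7,192,308 required, 7,196,820 in favor — approved.
C: 4/5 of 2730853 = 2184682.40, rounded up to 2184683; 2,184,683 required, 2,185,165 in favor — approved.

Approved — every class gave the required vote.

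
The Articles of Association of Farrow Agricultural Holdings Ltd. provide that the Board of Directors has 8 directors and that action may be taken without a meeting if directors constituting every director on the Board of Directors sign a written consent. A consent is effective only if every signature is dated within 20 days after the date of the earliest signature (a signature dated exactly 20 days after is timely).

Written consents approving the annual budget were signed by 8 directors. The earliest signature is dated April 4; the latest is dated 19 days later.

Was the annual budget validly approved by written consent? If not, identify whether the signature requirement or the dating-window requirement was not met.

Signatures required: the unanimous vote of 8 — unanimous means all 8, so 8 needed; 8 signed. Sufficient.
Dating window: the latest signature is 19 days after the earliest; the limit is 20 days. Within the window.

Effective — both the signature and dating-window requirements are satisfied.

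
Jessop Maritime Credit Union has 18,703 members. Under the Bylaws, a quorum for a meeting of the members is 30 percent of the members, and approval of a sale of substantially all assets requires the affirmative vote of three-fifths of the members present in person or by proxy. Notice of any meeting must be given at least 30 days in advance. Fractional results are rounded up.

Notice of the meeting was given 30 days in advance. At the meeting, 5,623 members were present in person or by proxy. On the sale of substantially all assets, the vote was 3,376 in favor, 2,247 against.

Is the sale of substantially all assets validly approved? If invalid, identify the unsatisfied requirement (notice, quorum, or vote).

Valid — all requirements satisfied.

Notice: 30 days given; 30 required. Satisfied.
Quorum: 30% of 18,703 = 5,610.90, rounded up to 5,611; 5,623 present. Satisfied.
Vote: requires three-fifths of those present (5,623); 3/5 of 5623 = 3373.80, rounded up to 3374, so 3,374 needed; 3,376 in favor. Satisfied.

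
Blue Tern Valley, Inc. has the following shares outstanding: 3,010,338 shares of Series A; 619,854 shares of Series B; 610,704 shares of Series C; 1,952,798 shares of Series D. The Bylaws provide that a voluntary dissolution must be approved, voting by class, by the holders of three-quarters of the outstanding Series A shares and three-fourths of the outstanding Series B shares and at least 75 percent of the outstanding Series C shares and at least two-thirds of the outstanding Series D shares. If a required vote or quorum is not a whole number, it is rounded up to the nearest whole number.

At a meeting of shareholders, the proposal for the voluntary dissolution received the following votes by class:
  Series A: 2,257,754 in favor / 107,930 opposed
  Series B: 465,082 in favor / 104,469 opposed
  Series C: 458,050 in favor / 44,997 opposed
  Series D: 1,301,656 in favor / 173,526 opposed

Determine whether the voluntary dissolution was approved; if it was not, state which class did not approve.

Not approved — the Series D shares did not give the required vote.

Series A: 3/4 of 3010338 = 2257753.50, rounded up to 2257754; 2,257,754 required, 2,257,754 in favor — approved.
Series B: 3/4 of 619854 = 464890.50, rounded up to 464891; 464,891 required, 465,082 in favor — approved.
Series C: 3/4 of 610704 = 458028; 458,028 required, 458,050 in favor — approved.
Series D: 2/3 of 1952798 = 1301865.33, rounded up to 1301866; 1,301,866 required, 1,301,656 in favor — not approved.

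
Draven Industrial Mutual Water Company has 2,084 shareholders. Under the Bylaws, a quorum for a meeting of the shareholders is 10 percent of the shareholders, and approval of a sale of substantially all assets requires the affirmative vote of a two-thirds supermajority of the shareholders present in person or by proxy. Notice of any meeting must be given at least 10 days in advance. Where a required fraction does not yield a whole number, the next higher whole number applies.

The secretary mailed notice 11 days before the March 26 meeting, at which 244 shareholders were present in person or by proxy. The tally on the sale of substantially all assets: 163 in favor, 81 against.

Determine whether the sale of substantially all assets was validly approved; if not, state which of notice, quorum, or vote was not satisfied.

Notice: 11 days given; 10 required. Satisfied.
Quorum: 10% of 2,084 = 208.40, rounded up to 209; 244 present. Satisfied.
Vote: requires two-thirds of those present (244); 2/3 of 244 = 162.67, rounded up to 163, so 163 needed; 163 in favor. Satisfied.

Valid — all requirements satisfied.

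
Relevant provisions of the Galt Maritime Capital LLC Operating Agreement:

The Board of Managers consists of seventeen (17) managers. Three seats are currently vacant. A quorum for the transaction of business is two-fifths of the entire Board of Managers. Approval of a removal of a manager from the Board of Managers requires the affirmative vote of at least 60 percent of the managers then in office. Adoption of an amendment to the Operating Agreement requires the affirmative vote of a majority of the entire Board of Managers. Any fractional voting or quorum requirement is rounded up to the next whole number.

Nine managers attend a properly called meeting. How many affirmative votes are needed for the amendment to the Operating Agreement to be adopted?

9

The amendment to the Operating Agreement requires a majority of the entire Board of Managers (17).
A majority of 17 is 9.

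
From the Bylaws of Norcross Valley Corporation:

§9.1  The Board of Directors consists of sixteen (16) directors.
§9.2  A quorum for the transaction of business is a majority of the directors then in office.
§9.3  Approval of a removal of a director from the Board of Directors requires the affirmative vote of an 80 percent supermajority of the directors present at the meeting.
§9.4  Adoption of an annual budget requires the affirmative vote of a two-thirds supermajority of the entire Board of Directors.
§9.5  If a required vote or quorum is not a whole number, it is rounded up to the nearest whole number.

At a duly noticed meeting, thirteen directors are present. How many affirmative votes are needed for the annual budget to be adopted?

11

The annual budget requires two-thirds of the entire Board of Directors (16).
2/3 of 16 = 10.67, rounded up to 11.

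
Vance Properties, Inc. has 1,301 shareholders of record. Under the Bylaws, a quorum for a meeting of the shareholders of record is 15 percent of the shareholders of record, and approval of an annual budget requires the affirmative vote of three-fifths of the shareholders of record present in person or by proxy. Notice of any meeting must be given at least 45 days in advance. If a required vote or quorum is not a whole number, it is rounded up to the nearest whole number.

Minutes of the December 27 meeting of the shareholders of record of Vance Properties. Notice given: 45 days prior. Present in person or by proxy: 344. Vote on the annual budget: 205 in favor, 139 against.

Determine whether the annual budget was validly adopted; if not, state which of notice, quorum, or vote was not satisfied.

Invalid — vote requirement not satisfied.

Notice: 45 days given; 45 required. Satisfied.
Quorum: 15% of 1,301 = 195.15, rounded up to 196; 344 present. Satisfied.
Vote: requires three-fifths of those present (344); 3/5 of 344 = 206.40, rounded up to 207, so 207 needed; 205 in favor. Not satisfied.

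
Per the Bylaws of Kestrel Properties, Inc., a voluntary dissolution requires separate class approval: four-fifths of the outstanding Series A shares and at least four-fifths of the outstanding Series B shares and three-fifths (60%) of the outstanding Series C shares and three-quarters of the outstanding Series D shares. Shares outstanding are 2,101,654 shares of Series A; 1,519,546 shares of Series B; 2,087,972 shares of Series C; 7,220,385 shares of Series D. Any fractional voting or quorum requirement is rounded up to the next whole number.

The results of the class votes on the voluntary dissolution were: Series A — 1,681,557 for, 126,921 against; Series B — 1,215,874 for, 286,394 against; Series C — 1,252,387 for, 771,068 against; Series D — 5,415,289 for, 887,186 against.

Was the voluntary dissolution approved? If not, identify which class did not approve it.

Not approved — the Series C shares did not give the required vote.

Series A: 4/5 of 2101654 = 1681323.20, rounded up to 1681324; 1,681,324 required, 1,681,557 in favor — approved.
Series B: 4/5 of 1519546 = 1215636.80, rounded up to 1215637; 1,215,637 required, 1,215,874 in favor — approved.
Series C: 3/5 of 2087972 = 1252783.20, rounded up to 1252784; 1,252,784 required, 1,252,387 in favor — not approved.
Series D: 3/4 of 7220385 = 5415288.75, rounded up to 5415289; 5,415,289 required, 5,415,289 in favor — approved.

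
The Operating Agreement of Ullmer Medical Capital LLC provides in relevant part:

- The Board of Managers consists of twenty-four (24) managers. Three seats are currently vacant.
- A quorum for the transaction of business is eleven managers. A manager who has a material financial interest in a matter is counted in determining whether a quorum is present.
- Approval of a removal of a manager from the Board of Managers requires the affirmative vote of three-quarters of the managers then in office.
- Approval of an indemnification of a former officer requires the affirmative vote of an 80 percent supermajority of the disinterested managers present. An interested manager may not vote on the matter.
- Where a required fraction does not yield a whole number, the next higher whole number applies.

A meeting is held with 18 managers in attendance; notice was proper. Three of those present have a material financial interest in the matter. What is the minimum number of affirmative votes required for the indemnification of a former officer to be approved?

12

The indemnification of a former officer requires four-fifths of the disinterested managers present (18 − 3 = 15).
4/5 of 15 = 12.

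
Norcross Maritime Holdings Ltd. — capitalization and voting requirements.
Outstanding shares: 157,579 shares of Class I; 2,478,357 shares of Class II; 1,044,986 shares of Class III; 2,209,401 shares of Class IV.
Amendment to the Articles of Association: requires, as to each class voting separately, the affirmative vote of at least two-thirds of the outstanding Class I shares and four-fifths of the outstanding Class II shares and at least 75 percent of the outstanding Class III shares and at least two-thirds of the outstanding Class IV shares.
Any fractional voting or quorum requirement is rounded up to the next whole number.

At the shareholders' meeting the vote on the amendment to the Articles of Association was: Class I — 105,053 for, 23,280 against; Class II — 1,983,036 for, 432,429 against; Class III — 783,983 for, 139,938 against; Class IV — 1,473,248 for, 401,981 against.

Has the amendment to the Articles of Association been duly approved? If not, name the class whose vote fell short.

Class I: 2/3 of 157579 = 105052.67, rounded up to 105053; 105,053 required, 105,053 in favor — approved.
Class II: 4/5 of 2478357 = 1982685.60, rounded up to 1982686; 1,982,686 required, 1,983,036 in favor — approved.
Class III: 3/4 of 1044986 = 783739.50, rounded up to 783740; 783,740 required, 783,983 in favor — approved.
Class IV: 2/3 of 2209401 = 1472934; 1,472,934 required, 1,473,248 in favor — approved.

Approved — every class gave the required vote.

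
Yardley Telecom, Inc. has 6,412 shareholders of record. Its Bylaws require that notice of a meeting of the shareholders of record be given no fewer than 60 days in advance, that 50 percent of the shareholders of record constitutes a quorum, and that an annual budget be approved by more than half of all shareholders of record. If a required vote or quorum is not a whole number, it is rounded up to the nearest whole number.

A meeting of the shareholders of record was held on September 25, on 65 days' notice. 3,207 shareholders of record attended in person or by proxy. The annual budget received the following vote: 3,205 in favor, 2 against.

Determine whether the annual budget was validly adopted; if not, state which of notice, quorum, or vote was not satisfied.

Notice: 65 days given; 60 required. Satisfied.
Quorum: 50% of 6,412 = 3,206; 3,207 present. Satisfied.
Vote: requires a majority of all shareholders of record (6,412); a majority of 6412 is 3207, so 3,207 needed; 3,205 in favor. Not satisfied.

Invalid — vote requirement not satisfied.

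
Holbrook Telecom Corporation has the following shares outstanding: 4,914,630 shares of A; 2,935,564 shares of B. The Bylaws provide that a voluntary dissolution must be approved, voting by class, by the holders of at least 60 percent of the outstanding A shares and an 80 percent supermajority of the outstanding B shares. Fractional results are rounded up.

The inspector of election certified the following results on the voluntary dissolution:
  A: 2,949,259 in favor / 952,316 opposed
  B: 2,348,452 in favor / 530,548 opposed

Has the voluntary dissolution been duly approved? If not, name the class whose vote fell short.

A: 3/5 of 4914630 = 2948778; 2,948,778 required, 2,949,259 in favor — approved.
B: 4/5 of 2935564 = 2348451.20, rounded up to 2348452; 2,348,452 required, 2,348,452 in favor — approved.

Approved — every class gave the required vote.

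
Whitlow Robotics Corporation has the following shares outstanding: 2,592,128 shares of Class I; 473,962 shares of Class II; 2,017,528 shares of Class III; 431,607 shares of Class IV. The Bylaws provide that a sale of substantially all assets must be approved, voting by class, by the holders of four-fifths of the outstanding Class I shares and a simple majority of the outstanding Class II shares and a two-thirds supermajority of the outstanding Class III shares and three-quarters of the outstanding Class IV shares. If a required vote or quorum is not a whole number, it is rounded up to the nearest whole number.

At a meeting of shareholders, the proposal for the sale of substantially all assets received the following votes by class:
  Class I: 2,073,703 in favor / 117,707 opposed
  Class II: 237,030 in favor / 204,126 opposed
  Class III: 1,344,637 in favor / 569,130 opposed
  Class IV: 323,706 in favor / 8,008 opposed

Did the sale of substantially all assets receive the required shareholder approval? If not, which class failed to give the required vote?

Class I: 4/5 of 2592128 = 2073702.40, rounded up to 2073703; 2,073,703 required, 2,073,703 in favor — approved.
Class II: a majority of 473962 is 236982; 236,982 required, 237,030 in favor — approved.
Class III: 2/3 of 2017528 = 1345018.67, rounded up to 1345019; 1,345,019 required, 1,344,637 in favor — not approved.
Class IV: 3/4 of 431607 = 323705.25, rounded up to 323706; 323,706 required, 323,706 in favor — approved.

Not approved — the Class III shares did not give the required vote.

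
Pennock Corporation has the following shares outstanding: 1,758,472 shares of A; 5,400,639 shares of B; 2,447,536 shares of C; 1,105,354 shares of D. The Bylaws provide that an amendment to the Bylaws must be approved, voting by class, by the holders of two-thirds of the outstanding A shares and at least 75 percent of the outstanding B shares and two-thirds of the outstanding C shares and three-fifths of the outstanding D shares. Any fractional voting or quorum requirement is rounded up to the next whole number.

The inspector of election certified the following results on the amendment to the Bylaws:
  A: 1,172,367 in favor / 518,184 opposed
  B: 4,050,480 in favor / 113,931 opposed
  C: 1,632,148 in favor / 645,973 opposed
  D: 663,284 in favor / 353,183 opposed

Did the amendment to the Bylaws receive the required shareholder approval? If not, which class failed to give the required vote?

Approved — every class gave the required vote.

A: 2/3 of 1758472 = 1172314.67, rounded up to 1172315; 1,172,315 required, 1,172,367 in favor — approved.
B: 3/4 of 5400639 = 4050479.25, rounded up to 4050480; 4,050,480 required, 4,050,480 in favor — approved.
C: 2/3 of 2447536 = 1631690.67, rounded up to 1631691; 1,631,691 required, 1,632,148 in favor — approved.
D: 3/5 of 1105354 = 663212.40, rounded up to 663213; 663,213 required, 663,284 in favor — approved.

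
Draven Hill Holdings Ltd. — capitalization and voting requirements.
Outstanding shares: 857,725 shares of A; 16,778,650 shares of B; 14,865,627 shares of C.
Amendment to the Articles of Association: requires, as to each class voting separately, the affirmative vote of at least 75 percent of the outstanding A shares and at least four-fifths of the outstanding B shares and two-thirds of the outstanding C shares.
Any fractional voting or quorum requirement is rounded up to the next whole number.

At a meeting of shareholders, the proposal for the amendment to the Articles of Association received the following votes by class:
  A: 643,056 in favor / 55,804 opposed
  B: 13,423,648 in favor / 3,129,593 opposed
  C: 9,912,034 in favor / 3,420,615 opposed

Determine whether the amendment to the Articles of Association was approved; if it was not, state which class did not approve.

Not approved — the A shares did not give the required vote.

A: 3/4 of 857725 = 643293.75, rounded up to 643294; 643,294 required, 643,056 in favor — not approved.
B: 4/5 of 16778650 = 13422920; 13,422,920 required, 13,423,648 in favor — approved.
C: 2/3 of 14865627 = 9910418; 9,910,418 required, 9,912,034 in favor — approved.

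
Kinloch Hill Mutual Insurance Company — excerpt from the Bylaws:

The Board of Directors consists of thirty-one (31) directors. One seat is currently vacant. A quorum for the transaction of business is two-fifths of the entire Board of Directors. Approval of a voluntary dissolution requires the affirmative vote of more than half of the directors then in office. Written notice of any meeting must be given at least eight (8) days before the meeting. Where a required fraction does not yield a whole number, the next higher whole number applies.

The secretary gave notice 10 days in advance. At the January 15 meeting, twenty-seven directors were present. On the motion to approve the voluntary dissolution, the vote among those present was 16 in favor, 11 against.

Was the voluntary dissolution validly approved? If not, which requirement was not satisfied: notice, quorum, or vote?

Notice: 10 days given; 8 required (10 ≥ 8). Satisfied.
Quorum: 27 present; quorum is 13. Satisfied.
Vote: the voluntary dissolution requires a majority of the directors then in office (30). A majority of 30 is 16, so 16 affirmative votes are needed; 16 voted in favor. Satisfied.

Valid — all requirements satisfied.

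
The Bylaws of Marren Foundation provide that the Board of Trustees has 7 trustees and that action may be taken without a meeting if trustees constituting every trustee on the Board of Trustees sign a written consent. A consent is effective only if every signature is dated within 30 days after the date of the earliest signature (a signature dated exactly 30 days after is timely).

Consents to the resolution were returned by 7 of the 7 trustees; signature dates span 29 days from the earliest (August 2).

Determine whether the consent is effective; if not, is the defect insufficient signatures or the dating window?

Signatures required: every one of 7 — unanimous means all 7, so 7 needed; 7 signed. Sufficient.
Dating window: the latest signature is 29 days after the earliest; the limit is 30 days. Within the window.

Effective — both the signature and dating-window requirements are satisfied.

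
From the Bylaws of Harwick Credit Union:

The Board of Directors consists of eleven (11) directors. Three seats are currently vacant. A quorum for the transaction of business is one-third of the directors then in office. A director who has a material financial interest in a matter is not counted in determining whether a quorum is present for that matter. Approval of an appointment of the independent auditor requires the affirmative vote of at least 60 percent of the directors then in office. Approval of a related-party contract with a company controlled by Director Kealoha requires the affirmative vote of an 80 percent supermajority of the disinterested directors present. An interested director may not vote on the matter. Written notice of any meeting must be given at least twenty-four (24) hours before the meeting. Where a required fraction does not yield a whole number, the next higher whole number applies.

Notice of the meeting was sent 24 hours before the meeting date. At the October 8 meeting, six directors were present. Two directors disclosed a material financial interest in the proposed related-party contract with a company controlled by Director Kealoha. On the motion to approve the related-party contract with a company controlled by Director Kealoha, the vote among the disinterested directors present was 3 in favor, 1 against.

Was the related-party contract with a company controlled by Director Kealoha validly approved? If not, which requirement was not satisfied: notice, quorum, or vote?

Invalid — vote requirement not satisfied.

Notice: 24 hours given; 24 required (24 ≥ 24). Satisfied.
Quorum: 6 present, but the 2 interested directors do not count, leaving 4. Quorum is 3. Satisfied.
Vote: the related-party contract with a company controlled by Director Kealoha requires four-fifths of the disinterested directors present (6 − 2 = 4). 4/5 of 4 = 3.20, rounded up to 4, so 4 affirmative votes are needed; 3 voted in favor. Not satisfied.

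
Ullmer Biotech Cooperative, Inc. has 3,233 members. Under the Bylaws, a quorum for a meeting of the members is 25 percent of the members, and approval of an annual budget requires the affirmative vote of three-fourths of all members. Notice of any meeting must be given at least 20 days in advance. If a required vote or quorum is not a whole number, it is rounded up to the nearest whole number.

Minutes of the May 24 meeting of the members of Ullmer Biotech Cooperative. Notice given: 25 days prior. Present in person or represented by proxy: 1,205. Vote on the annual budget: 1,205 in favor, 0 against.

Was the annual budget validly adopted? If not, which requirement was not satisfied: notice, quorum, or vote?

Invalid — vote requirement not satisfied.

Notice: 25 days given; 20 required. Satisfied.
Quorum: 25% of 3,233 = 808.25, rounded up to 809; 1,205 present. Satisfied.
Vote: requires three-fourths of all members (3,233); 3/4 of 3233 = 2424.75, rounded up to 2425, so 2,425 needed; 1,205 in favor. Not satisfied.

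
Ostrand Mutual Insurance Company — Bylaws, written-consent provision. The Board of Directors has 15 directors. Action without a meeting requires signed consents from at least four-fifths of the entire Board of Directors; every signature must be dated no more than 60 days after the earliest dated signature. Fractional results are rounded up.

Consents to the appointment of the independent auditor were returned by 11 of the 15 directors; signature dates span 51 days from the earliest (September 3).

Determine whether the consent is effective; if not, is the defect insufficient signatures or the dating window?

Signatures required: at least four-fifths of 15 — 4/5 of 15 = 12, so 12 needed; 11 signed. Insufficient.
Dating window: the latest signature is 51 days after the earliest; the limit is 60 days. Within the window.

Not effective — insufficient signatures.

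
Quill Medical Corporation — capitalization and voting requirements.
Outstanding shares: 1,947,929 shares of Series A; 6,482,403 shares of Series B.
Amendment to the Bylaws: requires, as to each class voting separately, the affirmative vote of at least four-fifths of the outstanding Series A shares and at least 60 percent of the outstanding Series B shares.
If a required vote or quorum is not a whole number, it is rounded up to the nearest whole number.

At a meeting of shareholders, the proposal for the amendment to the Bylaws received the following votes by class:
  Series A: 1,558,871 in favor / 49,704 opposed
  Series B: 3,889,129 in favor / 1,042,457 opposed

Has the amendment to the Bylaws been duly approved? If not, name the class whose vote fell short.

Series A: 4/5 of 1947929 = 1558343.20, rounded up to 1558344; 1,558,344 required, 1,558,871 in favor — approved.
Series B: 3/5 of 6482403 = 3889441.80, rounded up to 3889442; 3,889,442 required, 3,889,129 in favor — not approved.

Not approved — the Series B shares did not give the required vote.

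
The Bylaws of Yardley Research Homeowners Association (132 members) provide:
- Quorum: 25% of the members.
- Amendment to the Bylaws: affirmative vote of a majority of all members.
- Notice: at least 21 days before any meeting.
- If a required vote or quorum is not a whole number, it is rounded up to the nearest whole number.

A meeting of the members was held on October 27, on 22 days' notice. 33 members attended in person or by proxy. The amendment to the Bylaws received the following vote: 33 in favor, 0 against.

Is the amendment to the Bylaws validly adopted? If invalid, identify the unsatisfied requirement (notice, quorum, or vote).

Notice: 22 days given; 21 required. Satisfied.
Quorum: 25% of 132 = 33; 33 present. Satisfied.
Vote: requires a majority of all members (132); a majority of 132 is 67, so 67 needed; 33 in favor. Not satisfied.

Invalid — vote requirement not satisfied.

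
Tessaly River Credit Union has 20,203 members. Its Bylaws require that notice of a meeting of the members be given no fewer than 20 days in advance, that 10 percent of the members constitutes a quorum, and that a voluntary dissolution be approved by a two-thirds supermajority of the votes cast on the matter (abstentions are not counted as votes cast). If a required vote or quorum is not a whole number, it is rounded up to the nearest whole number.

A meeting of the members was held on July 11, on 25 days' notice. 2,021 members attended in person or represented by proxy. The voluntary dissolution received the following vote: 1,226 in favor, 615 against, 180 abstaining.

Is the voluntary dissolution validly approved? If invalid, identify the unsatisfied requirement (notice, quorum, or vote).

Notice: 25 days given; 20 required. Satisfied.
Quorum: 10% of 20,203 = 2,020.30, rounded up to 2,021; 2,021 present. Satisfied.
Vote: requires two-thirds of the votes cast (2,021 − 180 abstaining = 1,841); 2/3 of 1841 = 1227.33, rounded up to 1228, so 1,228 needed; 1,226 in favor. Not satisfied.

Invalid — vote requirement not satisfied.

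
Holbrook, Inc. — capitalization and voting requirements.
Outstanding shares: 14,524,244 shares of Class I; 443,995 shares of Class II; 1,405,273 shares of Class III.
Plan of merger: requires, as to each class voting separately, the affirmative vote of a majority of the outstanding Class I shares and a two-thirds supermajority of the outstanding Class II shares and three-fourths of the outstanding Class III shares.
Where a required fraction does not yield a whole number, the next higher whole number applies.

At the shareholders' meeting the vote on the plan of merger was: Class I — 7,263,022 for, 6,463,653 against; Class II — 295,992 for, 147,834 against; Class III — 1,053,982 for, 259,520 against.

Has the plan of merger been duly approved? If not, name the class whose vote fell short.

Class I: a majority of 14524244 is 7262123; 7,262,123 required, 7,263,022 in favor — approved.
Class II: 2/3 of 443995 = 295996.67, rounded up to 295997; 295,997 required, 295,992 in favor — not approved.
Class III: 3/4 of 1405273 = 1053954.75, rounded up to 1053955; 1,053,955 required, 1,053,982 in favor — approved.

Not approved — the Class II shares did not give the required vote.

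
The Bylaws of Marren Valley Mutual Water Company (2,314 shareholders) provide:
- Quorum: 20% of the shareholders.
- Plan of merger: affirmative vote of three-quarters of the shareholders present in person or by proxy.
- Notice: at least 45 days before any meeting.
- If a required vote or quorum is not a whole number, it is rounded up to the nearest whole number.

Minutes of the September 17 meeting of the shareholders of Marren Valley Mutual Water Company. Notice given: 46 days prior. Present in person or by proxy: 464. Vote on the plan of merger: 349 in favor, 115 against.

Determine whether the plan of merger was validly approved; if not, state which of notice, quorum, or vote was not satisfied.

Notice: 46 days given; 45 required. Satisfied.
Quorum: 20% of 2,314 = 462.80, rounded up to 463; 464 present. Satisfied.
Vote: requires three-fourths of those present (464); 3/4 of 464 = 348, so 348 needed; 349 in favor. Satisfied.

Valid — all requirements satisfied.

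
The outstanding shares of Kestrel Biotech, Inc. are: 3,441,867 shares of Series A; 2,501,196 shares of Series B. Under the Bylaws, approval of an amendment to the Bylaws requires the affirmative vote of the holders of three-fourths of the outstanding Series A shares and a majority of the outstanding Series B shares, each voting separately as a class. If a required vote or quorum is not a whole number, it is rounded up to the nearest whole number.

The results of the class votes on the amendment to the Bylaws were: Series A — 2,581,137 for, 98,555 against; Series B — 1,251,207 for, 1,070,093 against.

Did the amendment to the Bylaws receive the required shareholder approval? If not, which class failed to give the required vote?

Series A: 3/4 of 3441867 = 2581400.25, rounded up to 2581401; 2,581,401 required, 2,581,137 in favor — not approved.
Series B: a majority of 2501196 is 1250599; 1,250,599 required, 1,251,207 in favor — approved.

Not approved — the Series A shares did not give the required vote.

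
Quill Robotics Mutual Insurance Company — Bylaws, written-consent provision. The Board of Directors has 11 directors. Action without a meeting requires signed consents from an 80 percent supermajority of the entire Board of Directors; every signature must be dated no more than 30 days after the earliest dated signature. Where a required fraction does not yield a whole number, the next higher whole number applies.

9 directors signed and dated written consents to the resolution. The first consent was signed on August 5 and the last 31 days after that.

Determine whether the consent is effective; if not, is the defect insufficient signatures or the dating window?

Signatures required: an 80 percent supermajority of 11 — 4/5 of 11 = 8.80, rounded up to 9, so 9 needed; 9 signed. Sufficient.
Dating window: the latest signature is 31 days after the earliest; the limit is 30 days. Outside the window.

Not effective — dating-window requirement not satisfied.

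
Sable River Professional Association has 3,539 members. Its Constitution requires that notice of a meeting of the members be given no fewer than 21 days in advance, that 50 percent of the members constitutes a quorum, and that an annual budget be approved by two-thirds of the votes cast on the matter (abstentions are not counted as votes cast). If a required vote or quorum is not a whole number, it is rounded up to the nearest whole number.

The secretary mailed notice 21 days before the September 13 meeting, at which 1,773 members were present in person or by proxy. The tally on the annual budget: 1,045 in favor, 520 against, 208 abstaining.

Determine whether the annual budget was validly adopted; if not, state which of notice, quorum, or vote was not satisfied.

Notice: 21 days given; 21 required. Satisfied.
Quorum: 50% of 3,539 = 1,769.50, rounded up to 1,770; 1,773 present. Satisfied.
Vote: requires two-thirds of the votes cast (1,773 − 208 abstaining = 1,565); 2/3 of 1565 = 1043.33, rounded up to 1044, so 1,044 needed; 1,045 in favor. Satisfied.

Valid — all requirements satisfied.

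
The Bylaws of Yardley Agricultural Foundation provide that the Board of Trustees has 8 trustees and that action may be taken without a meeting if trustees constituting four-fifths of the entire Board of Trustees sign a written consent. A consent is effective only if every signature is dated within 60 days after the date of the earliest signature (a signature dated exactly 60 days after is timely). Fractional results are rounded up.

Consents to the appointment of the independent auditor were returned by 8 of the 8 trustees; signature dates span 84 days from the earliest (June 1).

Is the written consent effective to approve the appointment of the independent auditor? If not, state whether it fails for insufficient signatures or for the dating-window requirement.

Signatures required: four-fifths of 8 — 4/5 of 8 = 6.40, rounded up to 7, so 7 needed; 8 signed. Sufficient.
Dating window: the latest signature is 84 days after the earliest; the limit is 60 days. Outside the window.

Not effective — dating-window requirement not satisfied.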